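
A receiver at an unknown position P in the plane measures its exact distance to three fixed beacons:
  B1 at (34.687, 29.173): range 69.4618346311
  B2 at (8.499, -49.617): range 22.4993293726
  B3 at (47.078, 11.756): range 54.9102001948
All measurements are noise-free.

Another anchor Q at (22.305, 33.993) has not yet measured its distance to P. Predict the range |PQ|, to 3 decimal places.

74.327

eq1: (x − 34.687)² + (y − 29.173)² = 69.4618346311²
eq2: (x − 8.499)² + (y + 49.617)² = 22.4993293726²
eq3: (x − 47.078)² + (y − 11.756)² = 54.9102001948²
eq2−eq1, eq2−eq3 (x²,y² cancel):
  52.376·x + 157.580·y = -4798.554440
  77.158·x + 122.746·y = -2688.448333
det = 52.376·122.746 − 157.580·77.158 = -5729.613144
x = (-4798.554440·122.746 − 157.580·-2688.448333) / -5729.613144 = 28.860181
y = (52.376·-2688.448333 − -4798.554440·77.158) / -5729.613144 = -40.044011
|P − Q| = √((28.860181 − 22.305)² + (-40.044011 − 33.993)²) = 74.326640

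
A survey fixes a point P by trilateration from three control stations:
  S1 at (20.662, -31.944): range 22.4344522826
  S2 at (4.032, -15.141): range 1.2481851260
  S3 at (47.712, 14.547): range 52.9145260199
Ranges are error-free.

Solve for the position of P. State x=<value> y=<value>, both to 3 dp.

x=4.661 y=-16.219

eq1: (x − 20.662)² + (y + 31.944)² = 22.4344522826²
eq2: (x − 4.032)² + (y + 15.141)² = 1.2481851260²
eq3: (x − 47.712)² + (y − 14.547)² = 52.9145260199²
eq2−eq3, eq2−eq1 (x²,y² cancel):
  87.360·x + 59.376·y = -555.845850
  33.260·x − 33.606·y = 700.083792
det = 87.360·-33.606 − 59.376·33.260 = -4910.665920
x = (-555.845850·-33.606 − 59.376·700.083792) / -4910.665920 = 4.660960
y = (87.360·700.083792 − -555.845850·33.260) / -4910.665920 = -16.219135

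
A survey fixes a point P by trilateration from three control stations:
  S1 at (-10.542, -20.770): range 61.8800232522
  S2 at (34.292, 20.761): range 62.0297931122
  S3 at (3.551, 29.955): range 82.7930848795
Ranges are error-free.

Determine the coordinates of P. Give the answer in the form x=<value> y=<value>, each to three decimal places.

x=48.389 y=-39.646

eq1: (x + 10.542)² + (y + 20.770)² = 61.8800232522²
eq2: (x − 34.292)² + (y − 20.761)² = 62.0297931122²
eq3: (x − 3.551)² + (y − 29.955)² = 82.7930848795²
eq2−eq3, eq2−eq1 (x²,y² cancel):
  -61.482·x + 18.388·y = -3704.048429
  -89.668·x − 83.062·y = -1045.875765
det = -61.482·-83.062 − 18.388·-89.668 = 6755.633068
x = (-3704.048429·-83.062 − 18.388·-1045.875765) / 6755.633068 = 48.388838
y = (-61.482·-1045.875765 − -3704.048429·-89.668) / 6755.633068 = -39.645741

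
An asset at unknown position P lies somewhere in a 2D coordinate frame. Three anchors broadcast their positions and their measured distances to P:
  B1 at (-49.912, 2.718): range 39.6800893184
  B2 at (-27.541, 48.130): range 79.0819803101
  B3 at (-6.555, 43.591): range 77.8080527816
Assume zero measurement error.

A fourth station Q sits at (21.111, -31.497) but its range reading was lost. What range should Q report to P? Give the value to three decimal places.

50.011

eq1: (x + 49.912)² + (y − 2.718)² = 39.6800893184²
eq2: (x + 27.541)² + (y − 48.130)² = 79.0819803101²
eq3: (x + 6.555)² + (y − 43.591)² = 77.8080527816²
eq2−eq1, eq2−eq3 (x²,y² cancel):
  -44.742·x − 90.824·y = 4103.041808
  41.972·x − 9.078·y = -931.993743
det = -44.742·-9.078 − -90.824·41.972 = 4218.232804
x = (4103.041808·-9.078 − -90.824·-931.993743) / 4218.232804 = -28.897128
y = (-44.742·-931.993743 − 4103.041808·41.972) / 4218.232804 = -30.940352
|P − Q| = √((-28.897128 − 21.111)² + (-30.940352 − -31.497)²) = 50.011226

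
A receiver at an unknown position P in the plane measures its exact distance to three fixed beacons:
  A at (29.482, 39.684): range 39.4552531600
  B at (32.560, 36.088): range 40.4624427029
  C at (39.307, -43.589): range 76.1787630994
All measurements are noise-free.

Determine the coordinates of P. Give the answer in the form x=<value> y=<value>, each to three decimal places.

eq1: (x − 29.482)² + (y − 39.684)² = 39.4552531600²
eq2: (x − 32.560)² + (y − 36.088)² = 40.4624427029²
eq3: (x − 39.307)² + (y + 43.589)² = 76.1787630994²
eq2−eq1, eq2−eq3 (x²,y² cancel):
  -6.156·x + 7.192·y = 162.003104
  13.494·x − 159.354·y = -3083.450852
det = -6.156·-159.354 − 7.192·13.494 = 883.934376
x = (162.003104·-159.354 − 7.192·-3083.450852) / 883.934376 = -4.117573
y = (-6.156·-3083.450852 − 162.003104·13.494) / 883.934376 = 19.001019

x=-4.118 y=19.001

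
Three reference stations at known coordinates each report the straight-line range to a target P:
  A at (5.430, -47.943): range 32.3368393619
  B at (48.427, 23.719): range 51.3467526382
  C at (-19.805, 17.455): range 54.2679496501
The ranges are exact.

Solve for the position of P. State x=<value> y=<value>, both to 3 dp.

x=20.223 y=-19.188

eq1: (x − 5.430)² + (y + 47.943)² = 32.3368393619²
eq2: (x − 48.427)² + (y − 23.719)² = 51.3467526382²
eq3: (x + 19.805)² + (y − 17.455)² = 54.2679496501²
eq3−eq2, eq3−eq1 (x²,y² cancel):
  136.464·x + 12.528·y = 2519.371593
  50.470·x − 130.796·y = 3530.440278
det = 136.464·-130.796 − 12.528·50.470 = -18481.233504
x = (2519.371593·-130.796 − 12.528·3530.440278) / -18481.233504 = 20.223384
y = (136.464·3530.440278 − 2519.371593·50.470) / -18481.233504 = -19.188401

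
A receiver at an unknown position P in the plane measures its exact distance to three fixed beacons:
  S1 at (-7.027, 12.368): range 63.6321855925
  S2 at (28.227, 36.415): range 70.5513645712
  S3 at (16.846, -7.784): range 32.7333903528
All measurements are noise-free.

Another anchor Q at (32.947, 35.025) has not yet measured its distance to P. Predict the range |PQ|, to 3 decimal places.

eq1: (x + 7.027)² + (y − 12.368)² = 63.6321855925²
eq2: (x − 28.227)² + (y − 36.415)² = 70.5513645712²
eq3: (x − 16.846)² + (y + 7.784)² = 32.7333903528²
eq2−eq3, eq2−eq1 (x²,y² cancel):
  -22.762·x − 88.398·y = 2127.582817
  -70.508·x − 48.094·y = -992.029601
det = -22.762·-48.094 − -88.398·-70.508 = -5138.050556
x = (2127.582817·-48.094 − -88.398·-992.029601) / -5138.050556 = 36.982392
y = (-22.762·-992.029601 − 2127.582817·-70.508) / -5138.050556 = -33.590987
|P − Q| = √((36.982392 − 32.947)² + (-33.590987 − 35.025)²) = 68.734547

68.735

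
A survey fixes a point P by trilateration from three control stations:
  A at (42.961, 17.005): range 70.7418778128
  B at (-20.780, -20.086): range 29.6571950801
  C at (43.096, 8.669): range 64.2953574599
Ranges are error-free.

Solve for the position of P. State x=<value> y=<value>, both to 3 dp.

x=1.146 y=-40.056

eq1: (x − 42.961)² + (y − 17.005)² = 70.7418778128²
eq2: (x + 20.780)² + (y + 20.086)² = 29.6571950801²
eq3: (x − 43.096)² + (y − 8.669)² = 64.2953574599²
eq2−eq3, eq2−eq1 (x²,y² cancel):
  127.752·x + 57.510·y = -2157.182790
  127.482·x + 74.182·y = -2825.302306
det = 127.752·74.182 − 57.510·127.482 = 2145.409044
x = (-2157.182790·74.182 − 57.510·-2825.302306) / 2145.409044 = 1.146169
y = (127.752·-2825.302306 − -2157.182790·127.482) / 2145.409044 = -40.055785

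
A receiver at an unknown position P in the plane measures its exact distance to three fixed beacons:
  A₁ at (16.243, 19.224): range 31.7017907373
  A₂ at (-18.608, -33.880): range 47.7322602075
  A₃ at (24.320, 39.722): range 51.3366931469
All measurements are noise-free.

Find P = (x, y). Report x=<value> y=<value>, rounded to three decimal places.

x=23.611 y=-11.610

eq1: (x − 16.243)² + (y − 19.224)² = 31.7017907373²
eq2: (x + 18.608)² + (y + 33.880)² = 47.7322602075²
eq3: (x − 24.320)² + (y − 39.722)² = 51.3366931469²
eq2−eq1, eq2−eq3 (x²,y² cancel):
  69.702·x + 106.208·y = 412.650290
  85.856·x + 147.204·y = 318.100221
det = 69.702·147.204 − 106.208·85.856 = 1141.819160
x = (412.650290·147.204 − 106.208·318.100221) / 1141.819160 = 23.610556
y = (69.702·318.100221 − 412.650290·85.856) / 1141.819160 = -11.609791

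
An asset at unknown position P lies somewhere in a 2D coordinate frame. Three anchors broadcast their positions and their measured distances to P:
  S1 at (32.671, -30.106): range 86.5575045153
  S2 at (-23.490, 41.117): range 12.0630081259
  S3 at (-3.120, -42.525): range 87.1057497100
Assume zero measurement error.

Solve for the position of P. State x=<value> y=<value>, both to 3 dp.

eq1: (x − 32.671)² + (y + 30.106)² = 86.5575045153²
eq2: (x + 23.490)² + (y − 41.117)² = 12.0630081259²
eq3: (x + 3.120)² + (y + 42.525)² = 87.1057497100²
eq3−eq1, eq3−eq2 (x²,y² cancel):
  71.582·x + 24.838·y = 250.865497
  -40.740·x + 167.284·y = 7866.173232
det = 71.582·167.284 − 24.838·-40.740 = 12986.423408
x = (250.865497·167.284 − 24.838·7866.173232) / 12986.423408 = -11.813432
y = (71.582·7866.173232 − 250.865497·-40.740) / 12986.423408 = 44.145848

x=-11.813 y=44.146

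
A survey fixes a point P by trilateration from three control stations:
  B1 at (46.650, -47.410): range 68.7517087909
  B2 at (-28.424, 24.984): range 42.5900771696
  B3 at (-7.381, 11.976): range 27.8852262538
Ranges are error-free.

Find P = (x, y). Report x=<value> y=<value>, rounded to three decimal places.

x=-14.038 y=-15.103

eq1: (x − 46.650)² + (y + 47.410)² = 68.7517087909²
eq2: (x + 28.424)² + (y − 24.984)² = 42.5900771696²
eq3: (x + 7.381)² + (y − 11.976)² = 27.8852262538²
eq3−eq1, eq3−eq2 (x²,y² cancel):
  108.062·x − 118.772·y = 276.815245
  -42.086·x + 26.016·y = 197.891465
det = 108.062·26.016 − -118.772·-42.086 = -2187.297400
x = (276.815245·26.016 − -118.772·197.891465) / -2187.297400 = -14.038142
y = (108.062·197.891465 − 276.815245·-42.086) / -2187.297400 = -15.102927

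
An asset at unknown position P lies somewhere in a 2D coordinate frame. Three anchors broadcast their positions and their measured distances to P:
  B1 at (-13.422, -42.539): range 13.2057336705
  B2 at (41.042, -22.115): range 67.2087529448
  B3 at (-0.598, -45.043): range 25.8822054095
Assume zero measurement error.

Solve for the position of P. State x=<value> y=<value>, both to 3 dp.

x=-24.764 y=-35.775

eq1: (x + 13.422)² + (y + 42.539)² = 13.2057336705²
eq2: (x − 41.042)² + (y + 22.115)² = 67.2087529448²
eq3: (x + 0.598)² + (y + 45.043)² = 25.8822054095²
eq3−eq1, eq3−eq2 (x²,y² cancel):
  -25.648·x + 5.008·y = 455.984307
  83.280·x + 45.856·y = -3702.838380
det = -25.648·45.856 − 5.008·83.280 = -1593.180928
x = (455.984307·45.856 − 5.008·-3702.838380) / -1593.180928 = -24.763936
y = (-25.648·-3702.838380 − 455.984307·83.280) / -1593.180928 = -35.774986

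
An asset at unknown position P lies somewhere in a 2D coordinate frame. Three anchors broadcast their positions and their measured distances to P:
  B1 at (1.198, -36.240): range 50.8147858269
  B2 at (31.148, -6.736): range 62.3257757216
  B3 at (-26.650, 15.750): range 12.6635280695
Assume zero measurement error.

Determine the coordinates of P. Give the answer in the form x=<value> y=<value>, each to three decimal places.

x=-30.310 y=3.627

eq1: (x − 1.198)² + (y + 36.240)² = 50.8147858269²
eq2: (x − 31.148)² + (y + 6.736)² = 62.3257757216²
eq3: (x + 26.650)² + (y − 15.750)² = 12.6635280695²
eq1−eq3, eq1−eq2 (x²,y² cancel):
  -55.696·x + 103.980·y = 2065.289711
  59.900·x + 59.008·y = -1601.561065
det = -55.696·59.008 − 103.980·59.900 = -9514.911568
x = (2065.289711·59.008 − 103.980·-1601.561065) / -9514.911568 = -30.310207
y = (-55.696·-1601.561065 − 2065.289711·59.900) / -9514.911568 = 3.626971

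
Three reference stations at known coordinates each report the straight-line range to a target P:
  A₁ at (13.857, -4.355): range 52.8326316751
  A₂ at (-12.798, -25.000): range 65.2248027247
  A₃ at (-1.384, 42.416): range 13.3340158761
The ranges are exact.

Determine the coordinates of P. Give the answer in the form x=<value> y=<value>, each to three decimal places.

eq1: (x − 13.857)² + (y + 4.355)² = 52.8326316751²
eq2: (x + 12.798)² + (y + 25.000)² = 65.2248027247²
eq3: (x + 1.384)² + (y − 42.416)² = 13.3340158761²
eq3−eq2, eq3−eq1 (x²,y² cancel):
  -22.828·x − 134.832·y = -5088.722619
  30.482·x − 93.542·y = -4203.541028
det = -22.828·-93.542 − -134.832·30.482 = 6245.325800
x = (-5088.722619·-93.542 − -134.832·-4203.541028) / 6245.325800 = -14.532877
y = (-22.828·-4203.541028 − -5088.722619·30.482) / 6245.325800 = 40.201726

x=-14.533 y=40.202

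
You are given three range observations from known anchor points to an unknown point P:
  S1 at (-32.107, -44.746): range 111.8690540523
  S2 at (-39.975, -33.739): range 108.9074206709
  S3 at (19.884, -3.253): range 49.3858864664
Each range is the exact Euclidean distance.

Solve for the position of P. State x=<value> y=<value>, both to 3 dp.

x=37.369 y=42.934

eq1: (x + 32.107)² + (y + 44.746)² = 111.8690540523²
eq2: (x + 39.975)² + (y + 33.739)² = 108.9074206709²
eq3: (x − 19.884)² + (y + 3.253)² = 49.3858864664²
eq3−eq2, eq3−eq1 (x²,y² cancel):
  -119.718·x − 60.972·y = -7091.495214
  -103.982·x − 82.986·y = -7448.610972
det = -119.718·-82.986 − -60.972·-103.982 = 3594.927444
x = (-7091.495214·-82.986 − -60.972·-7448.610972) / 3594.927444 = 37.368797
y = (-119.718·-7448.610972 − -7091.495214·-103.982) / 3594.927444 = 42.934094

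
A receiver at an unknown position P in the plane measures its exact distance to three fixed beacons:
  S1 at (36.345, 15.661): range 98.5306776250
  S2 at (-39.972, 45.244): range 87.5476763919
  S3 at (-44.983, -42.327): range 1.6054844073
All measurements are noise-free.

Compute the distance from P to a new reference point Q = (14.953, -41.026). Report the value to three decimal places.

58.346

eq1: (x − 36.345)² + (y − 15.661)² = 98.5306776250²
eq2: (x + 39.972)² + (y − 45.244)² = 87.5476763919²
eq3: (x + 44.983)² + (y + 42.327)² = 1.6054844073²
eq1−eq3, eq1−eq2 (x²,y² cancel):
  -162.656·x − 115.976·y = 11954.536125
  -152.634·x + 59.166·y = 4122.253166
det = -162.656·59.166 − -115.976·-152.634 = -27325.585680
x = (11954.536125·59.166 − -115.976·4122.253166) / -27325.585680 = -43.380022
y = (-162.656·4122.253166 − 11954.536125·-152.634) / -27325.585680 = -42.237318
|P − Q| = √((-43.380022 − 14.953)² + (-42.237318 − -41.026)²) = 58.345598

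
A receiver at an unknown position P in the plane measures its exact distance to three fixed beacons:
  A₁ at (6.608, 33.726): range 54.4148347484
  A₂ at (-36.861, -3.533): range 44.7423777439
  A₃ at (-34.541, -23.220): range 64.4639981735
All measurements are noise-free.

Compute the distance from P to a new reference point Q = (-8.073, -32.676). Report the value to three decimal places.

eq1: (x − 6.608)² + (y − 33.726)² = 54.4148347484²
eq2: (x + 36.861)² + (y + 3.533)² = 44.7423777439²
eq3: (x + 34.541)² + (y + 23.220)² = 64.4639981735²
eq2−eq1, eq2−eq3 (x²,y² cancel):
  86.938·x + 74.518·y = -1149.200545
  4.640·x − 39.374·y = -1792.693023
det = 86.938·-39.374 − 74.518·4.640 = -3768.860332
x = (-1149.200545·-39.374 − 74.518·-1792.693023) / -3768.860332 = -47.451087
y = (86.938·-1792.693023 − -1149.200545·4.640) / -3768.860332 = 39.938030
|P − Q| = √((-47.451087 − -8.073)² + (39.938030 − -32.676)²) = 82.604062

82.604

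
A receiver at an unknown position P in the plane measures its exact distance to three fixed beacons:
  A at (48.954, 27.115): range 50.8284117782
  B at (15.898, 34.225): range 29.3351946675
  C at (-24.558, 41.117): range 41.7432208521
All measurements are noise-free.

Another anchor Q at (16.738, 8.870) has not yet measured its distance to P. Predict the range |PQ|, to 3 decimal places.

eq1: (x − 48.954)² + (y − 27.115)² = 50.8284117782²
eq2: (x − 15.898)² + (y − 34.225)² = 29.3351946675²
eq3: (x + 24.558)² + (y − 41.117)² = 41.7432208521²
eq1−eq2, eq1−eq3 (x²,y² cancel):
  -66.112·x + 14.220·y = 15.353486
  -147.024·x + 28.004·y = 3.016669
det = -66.112·28.004 − 14.220·-147.024 = 239.280832
x = (15.353486·28.004 − 14.220·3.016669) / 239.280832 = 1.617605
y = (-66.112·3.016669 − 15.353486·-147.024) / 239.280832 = 8.600325
|P − Q| = √((1.617605 − 16.738)² + (8.600325 − 8.870)²) = 15.122799

15.123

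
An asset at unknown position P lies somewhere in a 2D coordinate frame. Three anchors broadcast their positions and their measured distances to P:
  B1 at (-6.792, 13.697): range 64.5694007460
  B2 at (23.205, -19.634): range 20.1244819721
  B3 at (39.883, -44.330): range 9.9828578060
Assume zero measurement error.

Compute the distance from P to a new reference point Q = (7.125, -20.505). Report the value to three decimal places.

eq1: (x + 6.792)² + (y − 13.697)² = 64.5694007460²
eq2: (x − 23.205)² + (y + 19.634)² = 20.1244819721²
eq3: (x − 39.883)² + (y + 44.330)² = 9.9828578060²
eq1−eq3, eq1−eq2 (x²,y² cancel):
  93.350·x − 116.054·y = 7391.613579
  59.994·x − 66.662·y = 4454.439646
det = 93.350·-66.662 − -116.054·59.994 = 739.645976
x = (7391.613579·-66.662 − -116.054·4454.439646) / 739.645976 = 32.739709
y = (93.350·4454.439646 − 7391.613579·59.994) / 739.645976 = -37.356418
|P − Q| = √((32.739709 − 7.125)² + (-37.356418 − -20.505)²) = 30.660783

30.661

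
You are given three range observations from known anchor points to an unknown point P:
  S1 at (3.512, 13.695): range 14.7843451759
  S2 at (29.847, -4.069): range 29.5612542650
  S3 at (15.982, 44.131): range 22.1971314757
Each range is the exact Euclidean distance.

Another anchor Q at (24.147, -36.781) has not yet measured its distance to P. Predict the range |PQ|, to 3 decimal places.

59.308

eq1: (x − 3.512)² + (y − 13.695)² = 14.7843451759²
eq2: (x − 29.847)² + (y + 4.069)² = 29.5612542650²
eq3: (x − 15.982)² + (y − 44.131)² = 22.1971314757²
eq1−eq3, eq1−eq2 (x²,y² cancel):
  24.940·x + 60.872·y = 1728.946533
  52.670·x − 35.528·y = 52.222110
det = 24.940·-35.528 − 60.872·52.670 = -4092.196560
x = (1728.946533·-35.528 − 60.872·52.222110) / -4092.196560 = 15.787335
y = (24.940·52.222110 − 1728.946533·52.670) / -4092.196560 = 21.934722
|P − Q| = √((15.787335 − 24.147)² + (21.934722 − -36.781)²) = 59.307841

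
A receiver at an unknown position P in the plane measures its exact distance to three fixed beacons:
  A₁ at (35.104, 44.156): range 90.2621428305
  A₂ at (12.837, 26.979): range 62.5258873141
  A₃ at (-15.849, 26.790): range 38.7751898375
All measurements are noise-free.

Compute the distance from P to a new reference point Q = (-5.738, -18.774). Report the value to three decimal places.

41.678

eq1: (x − 35.104)² + (y − 44.156)² = 90.2621428305²
eq2: (x − 12.837)² + (y − 26.979)² = 62.5258873141²
eq3: (x + 15.849)² + (y − 26.790)² = 38.7751898375²
eq1−eq2, eq1−eq3 (x²,y² cancel):
  -44.534·x − 34.354·y = 1948.379702
  -101.906·x − 34.732·y = 4430.590830
det = -44.534·-34.732 − -34.354·-101.906 = -1954.123836
x = (1948.379702·-34.732 − -34.354·4430.590830) / -1954.123836 = -43.261022
y = (-44.534·4430.590830 − 1948.379702·-101.906) / -1954.123836 = -0.634376
|P − Q| = √((-43.261022 − -5.738)² + (-0.634376 − -18.774)²) = 41.677609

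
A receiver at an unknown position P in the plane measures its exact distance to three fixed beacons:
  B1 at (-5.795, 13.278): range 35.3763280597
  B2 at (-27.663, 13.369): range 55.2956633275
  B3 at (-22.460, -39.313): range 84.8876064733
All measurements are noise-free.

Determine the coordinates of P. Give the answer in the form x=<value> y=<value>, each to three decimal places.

x=24.642 y=31.308

eq1: (x + 5.795)² + (y − 13.278)² = 35.3763280597²
eq2: (x + 27.663)² + (y − 13.369)² = 55.2956633275²
eq3: (x + 22.460)² + (y + 39.313)² = 84.8876064733²
eq3−eq2, eq3−eq1 (x²,y² cancel):
  -10.406·x + 105.364·y = 3042.303511
  33.330·x + 105.182·y = 4114.344886
det = -10.406·105.182 − 105.364·33.330 = -4606.306012
x = (3042.303511·105.182 − 105.364·4114.344886) / -4606.306012 = 24.641929
y = (-10.406·4114.344886 − 3042.303511·33.330) / -4606.306012 = 31.307918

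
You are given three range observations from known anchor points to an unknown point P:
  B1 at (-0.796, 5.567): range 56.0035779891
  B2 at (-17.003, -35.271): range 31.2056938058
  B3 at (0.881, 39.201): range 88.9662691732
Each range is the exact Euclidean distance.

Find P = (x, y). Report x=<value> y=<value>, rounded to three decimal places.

eq1: (x + 0.796)² + (y − 5.567)² = 56.0035779891²
eq2: (x + 17.003)² + (y + 35.271)² = 31.2056938058²
eq3: (x − 0.881)² + (y − 39.201)² = 88.9662691732²
eq2−eq1, eq2−eq3 (x²,y² cancel):
  32.414·x + 81.676·y = -3664.125767
  35.768·x + 148.944·y = -6936.852613
det = 32.414·148.944 − 81.676·35.768 = 1906.483648
x = (-3664.125767·148.944 − 81.676·-6936.852613) / 1906.483648 = 10.923160
y = (32.414·-6936.852613 − -3664.125767·35.768) / 1906.483648 = -49.196693

x=10.923 y=-49.197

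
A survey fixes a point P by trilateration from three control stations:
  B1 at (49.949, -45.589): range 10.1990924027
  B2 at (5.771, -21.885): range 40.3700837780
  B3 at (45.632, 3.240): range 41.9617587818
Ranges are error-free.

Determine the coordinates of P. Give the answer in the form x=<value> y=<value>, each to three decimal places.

x=42.515 y=-38.606

eq1: (x − 49.949)² + (y + 45.589)² = 10.1990924027²
eq2: (x − 5.771)² + (y + 21.885)² = 40.3700837780²
eq3: (x − 45.632)² + (y − 3.240)² = 41.9617587818²
eq3−eq1, eq3−eq2 (x²,y² cancel):
  8.634·x − 97.658·y = 4137.250212
  -79.722·x − 50.250·y = -1449.473822
det = 8.634·-50.250 − -97.658·-79.722 = -8219.349576
x = (4137.250212·-50.250 − -97.658·-1449.473822) / -8219.349576 = 42.515473
y = (8.634·-1449.473822 − 4137.250212·-79.722) / -8219.349576 = -38.605866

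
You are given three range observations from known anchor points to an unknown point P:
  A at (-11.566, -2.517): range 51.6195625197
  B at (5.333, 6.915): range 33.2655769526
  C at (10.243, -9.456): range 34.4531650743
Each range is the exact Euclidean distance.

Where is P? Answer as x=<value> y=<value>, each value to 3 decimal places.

eq1: (x + 11.566)² + (y + 2.517)² = 51.6195625197²
eq2: (x − 5.333)² + (y − 6.915)² = 33.2655769526²
eq3: (x − 10.243)² + (y + 9.456)² = 34.4531650743²
eq2−eq1, eq2−eq3 (x²,y² cancel):
  -33.798·x − 18.864·y = -1494.131094
  9.820·x − 32.742·y = 37.654897
det = -33.798·-32.742 − -18.864·9.820 = 1291.858596
x = (-1494.131094·-32.742 − -18.864·37.654897) / 1291.858596 = 38.418417
y = (-33.798·37.654897 − -1494.131094·9.820) / 1291.858596 = 10.372426

x=38.418 y=10.372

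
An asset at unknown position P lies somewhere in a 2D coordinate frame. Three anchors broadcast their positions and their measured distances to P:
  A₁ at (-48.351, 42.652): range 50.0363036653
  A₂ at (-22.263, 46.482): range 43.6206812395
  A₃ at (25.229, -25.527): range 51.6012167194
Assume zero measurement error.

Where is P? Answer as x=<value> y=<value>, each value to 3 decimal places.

x=-17.703 y=3.100

eq1: (x + 48.351)² + (y − 42.652)² = 50.0363036653²
eq2: (x + 22.263)² + (y − 46.482)² = 43.6206812395²
eq3: (x − 25.229)² + (y + 25.527)² = 51.6012167194²
eq2−eq3, eq2−eq1 (x²,y² cancel):
  94.984·x − 144.018·y = -2128.009058
  -52.176·x − 7.660·y = 899.926959
det = 94.984·-7.660 − -144.018·-52.176 = -8241.860608
x = (-2128.009058·-7.660 − -144.018·899.926959) / -8241.860608 = -17.703069
y = (94.984·899.926959 − -2128.009058·-52.176) / -8241.860608 = 3.100312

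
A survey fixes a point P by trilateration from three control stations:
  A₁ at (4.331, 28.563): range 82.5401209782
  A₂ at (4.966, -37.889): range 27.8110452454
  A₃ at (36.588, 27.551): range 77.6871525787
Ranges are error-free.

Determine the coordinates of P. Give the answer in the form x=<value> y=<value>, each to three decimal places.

x=30.068 y=-49.862

eq1: (x − 4.331)² + (y − 28.563)² = 82.5401209782²
eq2: (x − 4.966)² + (y + 37.889)² = 27.8110452454²
eq3: (x − 36.588)² + (y − 27.551)² = 77.6871525787²
eq3−eq2, eq3−eq1 (x²,y² cancel):
  -63.244·x − 130.880·y = 4624.337570
  -64.514·x + 2.024·y = -2040.714710
det = -63.244·2.024 − -130.880·-64.514 = -8571.598176
x = (4624.337570·2.024 − -130.880·-2040.714710) / -8571.598176 = 30.067798
y = (-63.244·-2040.714710 − 4624.337570·-64.514) / -8571.598176 = -49.862052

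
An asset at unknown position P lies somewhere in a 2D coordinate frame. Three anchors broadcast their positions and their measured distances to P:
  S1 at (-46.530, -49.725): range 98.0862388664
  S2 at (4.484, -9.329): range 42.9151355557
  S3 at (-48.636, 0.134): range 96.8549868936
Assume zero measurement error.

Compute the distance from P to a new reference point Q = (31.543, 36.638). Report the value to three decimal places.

eq1: (x + 46.530)² + (y + 49.725)² = 98.0862388664²
eq2: (x − 4.484)² + (y + 9.329)² = 42.9151355557²
eq3: (x + 48.636)² + (y − 0.134)² = 96.8549868936²
eq2−eq3, eq2−eq1 (x²,y² cancel):
  -106.240·x + 18.926·y = -5280.837671
  -102.028·x − 80.792·y = -3248.721367
det = -106.240·-80.792 − 18.926·-102.028 = 10514.324008
x = (-5280.837671·-80.792 − 18.926·-3248.721367) / 10514.324008 = 46.425689
y = (-106.240·-3248.721367 − -5280.837671·-102.028) / 10514.324008 = -18.417651
|P − Q| = √((46.425689 − 31.543)² + (-18.417651 − 36.638)²) = 57.031738

57.032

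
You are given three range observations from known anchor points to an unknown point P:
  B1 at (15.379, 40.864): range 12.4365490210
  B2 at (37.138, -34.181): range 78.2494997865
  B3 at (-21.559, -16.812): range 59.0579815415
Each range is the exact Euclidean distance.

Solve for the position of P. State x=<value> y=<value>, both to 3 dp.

eq1: (x − 15.379)² + (y − 40.864)² = 12.4365490210²
eq2: (x − 37.138)² + (y + 34.181)² = 78.2494997865²
eq3: (x + 21.559)² + (y + 16.812)² = 59.0579815415²
eq3−eq2, eq3−eq1 (x²,y² cancel):
  117.394·x − 34.738·y = -835.001053
  73.876·x + 115.352·y = 4492.123744
det = 117.394·115.352 − -34.738·73.876 = 16107.937176
x = (-835.001053·115.352 − -34.738·4492.123744) / 16107.937176 = 3.708008
y = (117.394·4492.123744 − -835.001053·73.876) / 16107.937176 = 36.567992

x=3.708 y=36.568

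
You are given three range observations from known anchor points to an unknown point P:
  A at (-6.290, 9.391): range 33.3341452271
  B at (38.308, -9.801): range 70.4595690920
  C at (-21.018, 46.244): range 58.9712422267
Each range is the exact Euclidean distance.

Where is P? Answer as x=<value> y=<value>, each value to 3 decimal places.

x=-32.127 y=-11.671

eq1: (x + 6.290)² + (y − 9.391)² = 33.3341452271²
eq2: (x − 38.308)² + (y + 9.801)² = 70.4595690920²
eq3: (x + 21.018)² + (y − 46.244)² = 58.9712422267²
eq1−eq2, eq1−eq3 (x²,y² cancel):
  89.196·x − 38.384·y = -2417.578155
  -29.456·x + 73.706·y = 86.066707
det = 89.196·73.706 − -38.384·-29.456 = 5443.641272
x = (-2417.578155·73.706 − -38.384·86.066707) / 5443.641272 = -32.126737
y = (89.196·86.066707 − -2417.578155·-29.456) / 5443.641272 = -11.671485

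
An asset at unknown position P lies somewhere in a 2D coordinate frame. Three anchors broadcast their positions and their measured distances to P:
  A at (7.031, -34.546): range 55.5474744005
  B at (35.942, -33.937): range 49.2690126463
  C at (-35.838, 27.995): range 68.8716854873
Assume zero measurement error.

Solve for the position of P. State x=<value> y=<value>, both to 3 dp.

eq1: (x − 7.031)² + (y + 34.546)² = 55.5474744005²
eq2: (x − 35.942)² + (y + 33.937)² = 49.2690126463²
eq3: (x + 35.838)² + (y − 27.995)² = 68.8716854873²
eq3−eq2, eq3−eq1 (x²,y² cancel):
  143.560·x − 123.864·y = 2691.338519
  85.738·x − 125.082·y = 832.565958
det = 143.560·-125.082 − -123.864·85.738 = -7336.920288
x = (2691.338519·-125.082 − -123.864·832.565958) / -7336.920288 = 31.827122
y = (143.560·832.565958 − 2691.338519·85.738) / -7336.920288 = 15.159878

x=31.827 y=15.160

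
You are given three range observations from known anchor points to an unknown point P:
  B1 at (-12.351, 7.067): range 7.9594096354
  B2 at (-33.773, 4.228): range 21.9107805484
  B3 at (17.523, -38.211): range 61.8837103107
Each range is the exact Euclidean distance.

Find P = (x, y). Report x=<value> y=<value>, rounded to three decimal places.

x=-14.538 y=14.720

eq1: (x + 12.351)² + (y − 7.067)² = 7.9594096354²
eq2: (x + 33.773)² + (y − 4.228)² = 21.9107805484²
eq3: (x − 17.523)² + (y + 38.211)² = 61.8837103107²
eq1−eq3, eq1−eq2 (x²,y² cancel):
  59.748·x − 90.556·y = -2201.595040
  -42.844·x − 5.678·y = 539.271721
det = 59.748·-5.678 − -90.556·-42.844 = -4219.030408
x = (-2201.595040·-5.678 − -90.556·539.271721) / -4219.030408 = -14.537688
y = (59.748·539.271721 − -2201.595040·-42.844) / -4219.030408 = 14.720143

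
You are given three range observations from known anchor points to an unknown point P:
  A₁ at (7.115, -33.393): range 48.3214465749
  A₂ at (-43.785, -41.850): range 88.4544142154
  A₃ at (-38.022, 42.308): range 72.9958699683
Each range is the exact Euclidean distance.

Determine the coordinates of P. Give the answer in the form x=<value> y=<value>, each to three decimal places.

x=27.614 y=10.365

eq1: (x − 7.115)² + (y + 33.393)² = 48.3214465749²
eq2: (x + 43.785)² + (y + 41.850)² = 88.4544142154²
eq3: (x + 38.022)² + (y − 42.308)² = 72.9958699683²
eq2−eq3, eq2−eq1 (x²,y² cancel):
  11.526·x + 168.316·y = 2062.876985
  101.800·x + 16.914·y = 2986.388144
det = 11.526·16.914 − 168.316·101.800 = -16939.618036
x = (2062.876985·16.914 − 168.316·2986.388144) / -16939.618036 = 27.613693
y = (11.526·2986.388144 − 2062.876985·101.800) / -16939.618036 = 10.365037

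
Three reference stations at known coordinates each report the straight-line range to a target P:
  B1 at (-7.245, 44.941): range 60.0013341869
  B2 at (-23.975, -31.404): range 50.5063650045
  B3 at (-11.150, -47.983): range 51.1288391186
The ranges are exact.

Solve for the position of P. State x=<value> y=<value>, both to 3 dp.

x=20.828 y=-8.088

eq1: (x + 7.245)² + (y − 44.941)² = 60.0013341869²
eq2: (x + 23.975)² + (y + 31.404)² = 50.5063650045²
eq3: (x + 11.150)² + (y + 47.983)² = 51.1288391186²
eq3−eq2, eq3−eq1 (x²,y² cancel):
  -25.650·x + 33.158·y = -802.413664
  7.810·x + 185.848·y = -1340.509198
det = -25.650·185.848 − 33.158·7.810 = -5025.965180
x = (-802.413664·185.848 − 33.158·-1340.509198) / -5025.965180 = 20.827516
y = (-25.650·-1340.509198 − -802.413664·7.810) / -5025.965180 = -8.088180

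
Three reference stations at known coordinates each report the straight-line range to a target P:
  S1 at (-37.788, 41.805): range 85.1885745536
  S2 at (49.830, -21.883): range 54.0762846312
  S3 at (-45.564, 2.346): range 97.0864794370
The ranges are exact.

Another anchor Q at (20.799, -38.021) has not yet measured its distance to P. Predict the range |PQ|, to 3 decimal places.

eq1: (x + 37.788)² + (y − 41.805)² = 85.1885745536²
eq2: (x − 49.830)² + (y + 21.883)² = 54.0762846312²
eq3: (x + 45.564)² + (y − 2.346)² = 97.0864794370²
eq1−eq2, eq1−eq3 (x²,y² cancel):
  175.236·x − 127.376·y = 4119.152295
  -15.552·x − 78.918·y = -3262.700412
det = 175.236·-78.918 − -127.376·-15.552 = -15810.226200
x = (4119.152295·-78.918 − -127.376·-3262.700412) / -15810.226200 = 46.847210
y = (175.236·-3262.700412 − 4119.152295·-15.552) / -15810.226200 = 32.110958
|P − Q| = √((46.847210 − 20.799)² + (32.110958 − -38.021)²) = 74.813106

74.813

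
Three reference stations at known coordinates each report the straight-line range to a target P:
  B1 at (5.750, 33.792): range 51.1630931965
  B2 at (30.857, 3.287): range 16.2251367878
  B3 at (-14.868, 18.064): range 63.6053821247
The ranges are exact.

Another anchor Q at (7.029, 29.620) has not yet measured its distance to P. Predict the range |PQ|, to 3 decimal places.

47.742

eq1: (x − 5.750)² + (y − 33.792)² = 51.1630931965²
eq2: (x − 30.857)² + (y − 3.287)² = 16.2251367878²
eq3: (x + 14.868)² + (y − 18.064)² = 63.6053821247²
eq2−eq1, eq2−eq3 (x²,y² cancel):
  -50.214·x + 61.010·y = -2142.404096
  -91.450·x + 29.554·y = -4197.982869
det = -50.214·29.554 − 61.010·-91.450 = 4095.339944
x = (-2142.404096·29.554 − 61.010·-4197.982869) / 4095.339944 = 47.078466
y = (-50.214·-4197.982869 − -2142.404096·-91.450) / 4095.339944 = 3.632093
|P − Q| = √((47.078466 − 7.029)² + (3.632093 − 29.620)²) = 47.742340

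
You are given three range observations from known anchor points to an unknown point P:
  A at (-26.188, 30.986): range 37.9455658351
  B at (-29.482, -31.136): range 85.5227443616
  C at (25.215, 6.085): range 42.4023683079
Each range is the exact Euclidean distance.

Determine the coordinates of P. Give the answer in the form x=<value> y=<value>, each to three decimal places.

x=8.973 y=45.253

eq1: (x + 26.188)² + (y − 30.986)² = 37.9455658351²
eq2: (x + 29.482)² + (y + 31.136)² = 85.5227443616²
eq3: (x − 25.215)² + (y − 6.085)² = 42.4023683079²
eq2−eq3, eq2−eq1 (x²,y² cancel):
  109.394·x + 74.442·y = 4350.363595
  6.588·x + 124.244·y = 5681.578557
det = 109.394·124.244 − 74.442·6.588 = 13101.124240
x = (4350.363595·124.244 − 74.442·5681.578557) / 13101.124240 = 8.973161
y = (109.394·5681.578557 − 4350.363595·6.588) / 13101.124240 = 45.253400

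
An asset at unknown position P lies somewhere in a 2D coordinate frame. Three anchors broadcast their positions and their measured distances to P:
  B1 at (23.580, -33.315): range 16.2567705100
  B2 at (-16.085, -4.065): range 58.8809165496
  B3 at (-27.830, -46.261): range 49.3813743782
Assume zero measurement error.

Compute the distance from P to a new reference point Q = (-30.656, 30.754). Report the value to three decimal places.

95.628

eq1: (x − 23.580)² + (y + 33.315)² = 16.2567705100²
eq2: (x + 16.085)² + (y + 4.065)² = 58.8809165496²
eq3: (x + 27.830)² + (y + 46.261)² = 49.3813743782²
eq1−eq3, eq1−eq2 (x²,y² cancel):
  -102.820·x − 25.892·y = -925.554152
  -79.330·x + 58.500·y = -4593.333921
det = -102.820·58.500 − -25.892·-79.330 = -8068.982360
x = (-925.554152·58.500 − -25.892·-4593.333921) / -8068.982360 = 21.449485
y = (-102.820·-4593.333921 − -925.554152·-79.330) / -8068.982360 = -49.431560
|P − Q| = √((21.449485 − -30.656)² + (-49.431560 − 30.754)²) = 95.627954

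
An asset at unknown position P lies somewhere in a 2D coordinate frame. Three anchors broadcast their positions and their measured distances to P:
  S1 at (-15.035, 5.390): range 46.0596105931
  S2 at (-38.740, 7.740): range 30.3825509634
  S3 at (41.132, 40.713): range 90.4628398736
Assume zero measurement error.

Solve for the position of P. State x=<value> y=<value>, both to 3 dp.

x=-49.221 y=36.257

eq1: (x + 15.035)² + (y − 5.390)² = 46.0596105931²
eq2: (x + 38.740)² + (y − 7.740)² = 30.3825509634²
eq3: (x − 41.132)² + (y − 40.713)² = 90.4628398736²
eq3−eq1, eq3−eq2 (x²,y² cancel):
  -112.334·x − 70.646·y = 2967.751202
  -159.744·x − 65.946·y = 5471.731402
det = -112.334·-65.946 − -70.646·-159.744 = -3877.296660
x = (2967.751202·-65.946 − -70.646·5471.731402) / -3877.296660 = -49.221051
y = (-112.334·5471.731402 − 2967.751202·-159.744) / -3877.296660 = 36.257485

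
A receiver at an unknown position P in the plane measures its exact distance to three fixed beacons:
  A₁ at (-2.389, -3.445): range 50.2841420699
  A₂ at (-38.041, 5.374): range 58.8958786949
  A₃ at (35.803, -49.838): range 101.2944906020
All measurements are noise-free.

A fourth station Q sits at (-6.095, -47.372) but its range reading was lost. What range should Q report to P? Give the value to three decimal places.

94.341

eq1: (x + 2.389)² + (y + 3.445)² = 50.2841420699²
eq2: (x + 38.041)² + (y − 5.374)² = 58.8958786949²
eq3: (x − 35.803)² + (y + 49.838)² = 101.2944906020²
eq1−eq2, eq1−eq3 (x²,y² cancel):
  -71.304·x + 17.638·y = 518.192627
  76.384·x − 92.786·y = -3983.973176
det = -71.304·-92.786 − 17.638·76.384 = 5268.751952
x = (518.192627·-92.786 − 17.638·-3983.973176) / 5268.751952 = 4.211301
y = (-71.304·-3983.973176 − 518.192627·76.384) / 5268.751952 = 46.404082
|P − Q| = √((4.211301 − -6.095)² + (46.404082 − -47.372)²) = 94.340730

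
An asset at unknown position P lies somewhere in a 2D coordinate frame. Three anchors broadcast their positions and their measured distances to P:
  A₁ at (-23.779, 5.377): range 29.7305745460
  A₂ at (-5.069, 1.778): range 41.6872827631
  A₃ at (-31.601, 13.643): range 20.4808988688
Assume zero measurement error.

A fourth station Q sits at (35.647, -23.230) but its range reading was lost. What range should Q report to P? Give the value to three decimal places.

88.206

eq1: (x + 23.779)² + (y − 5.377)² = 29.7305745460²
eq2: (x + 5.069)² + (y − 1.778)² = 41.6872827631²
eq3: (x + 31.601)² + (y − 13.643)² = 20.4808988688²
eq2−eq3, eq2−eq1 (x²,y² cancel):
  -53.064·x + 23.730·y = 2474.260931
  -37.420·x + 7.198·y = 1419.419406
det = -53.064·7.198 − 23.730·-37.420 = 506.021928
x = (2474.260931·7.198 − 23.730·1419.419406) / 506.021928 = -31.368388
y = (-53.064·1419.419406 − 2474.260931·-37.420) / 506.021928 = 34.122578
|P − Q| = √((-31.368388 − 35.647)² + (34.122578 − -23.230)²) = 88.206465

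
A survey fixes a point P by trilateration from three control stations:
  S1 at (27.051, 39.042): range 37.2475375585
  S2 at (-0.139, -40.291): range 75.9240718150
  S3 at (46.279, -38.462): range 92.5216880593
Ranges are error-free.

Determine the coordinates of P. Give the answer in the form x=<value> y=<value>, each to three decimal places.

x=-9.976 y=34.993

eq1: (x − 27.051)² + (y − 39.042)² = 37.2475375585²
eq2: (x + 0.139)² + (y + 40.291)² = 75.9240718150²
eq3: (x − 46.279)² + (y + 38.462)² = 92.5216880593²
eq1−eq3, eq1−eq2 (x²,y² cancel):
  38.456·x − 155.008·y = -5807.846787
  -54.380·x − 158.666·y = -5009.735990
det = 38.456·-158.666 − -155.008·-54.380 = -14530.994736
x = (-5807.846787·-158.666 − -155.008·-5009.735990) / -14530.994736 = -9.975825
y = (38.456·-5009.735990 − -5807.846787·-54.380) / -14530.994736 = 34.993139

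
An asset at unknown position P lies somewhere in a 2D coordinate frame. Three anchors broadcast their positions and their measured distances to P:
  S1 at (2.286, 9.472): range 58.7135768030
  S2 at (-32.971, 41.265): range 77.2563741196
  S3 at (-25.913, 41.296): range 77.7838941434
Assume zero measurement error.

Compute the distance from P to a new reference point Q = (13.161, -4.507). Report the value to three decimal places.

eq1: (x − 2.286)² + (y − 9.472)² = 58.7135768030²
eq2: (x + 32.971)² + (y − 41.265)² = 77.2563741196²
eq3: (x + 25.913)² + (y − 41.296)² = 77.7838941434²
eq3−eq1, eq3−eq2 (x²,y² cancel):
  56.398·x − 63.648·y = 321.151482
  -14.116·x − 0.062·y = 494.830727
det = 56.398·-0.062 − -63.648·-14.116 = -901.951844
x = (321.151482·-0.062 − -63.648·494.830727) / -901.951844 = -34.896624
y = (56.398·494.830727 − 321.151482·-14.116) / -901.951844 = -35.967372
|P − Q| = √((-34.896624 − 13.161)² + (-35.967372 − -4.507)²) = 57.439449

57.439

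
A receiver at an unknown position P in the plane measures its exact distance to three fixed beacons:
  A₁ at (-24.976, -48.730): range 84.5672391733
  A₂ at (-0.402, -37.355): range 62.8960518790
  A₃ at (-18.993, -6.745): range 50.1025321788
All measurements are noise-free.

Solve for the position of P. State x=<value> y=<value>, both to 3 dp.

eq1: (x + 24.976)² + (y + 48.730)² = 84.5672391733²
eq2: (x + 0.402)² + (y + 37.355)² = 62.8960518790²
eq3: (x + 18.993)² + (y + 6.745)² = 50.1025321788²
eq2−eq3, eq2−eq1 (x²,y² cancel):
  -37.182·x + 61.220·y = 456.321056
  -49.148·x − 22.750·y = -1592.848752
det = -37.182·-22.750 − 61.220·-49.148 = 3854.731060
x = (456.321056·-22.750 − 61.220·-1592.848752) / 3854.731060 = 22.604144
y = (-37.182·-1592.848752 − 456.321056·-49.148) / 3854.731060 = 21.182430

x=22.604 y=21.182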